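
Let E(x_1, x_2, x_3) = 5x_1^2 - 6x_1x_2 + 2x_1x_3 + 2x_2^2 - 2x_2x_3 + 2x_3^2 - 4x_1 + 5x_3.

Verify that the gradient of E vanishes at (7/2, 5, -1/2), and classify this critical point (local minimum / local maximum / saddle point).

∇E = (10x_1 - 6x_2 + 2x_3 - 4, -6x_1 + 4x_2 - 2x_3, 2x_1 - 2x_2 + 4x_3 + 5); substituting (7/2, 5, -1/2) gives ∇E = (0, 0, 0), so (7/2, 5, -1/2) is indeed a critical point.
The Hessian is constant: H = [[10, -6, 2], [-6, 4, -2], [2, -2, 4]].
Leading principal minors: Δ₁ = 10, Δ₂ = 4, Δ₃ = 8.
All leading minors are positive, so H is positive definite: a local minimum.

local minimum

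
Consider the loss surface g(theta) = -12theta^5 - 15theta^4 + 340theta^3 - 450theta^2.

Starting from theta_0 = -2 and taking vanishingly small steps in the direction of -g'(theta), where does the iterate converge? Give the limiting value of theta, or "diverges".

-5

g'(theta) = -60theta(theta - 3)(theta - 1)(theta + 5), so g'(-2) = 5400.
Gradient descent moves in the -g' direction, i.e. theta is decreasing.
The nearest critical point in that direction is theta = -5, where g'' = 14400 > 0 (a local minimum). The iterate converges there.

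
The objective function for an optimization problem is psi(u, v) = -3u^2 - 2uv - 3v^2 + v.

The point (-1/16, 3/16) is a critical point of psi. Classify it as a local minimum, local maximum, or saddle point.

The Hessian of psi is constant: H = [[-6, -2], [-2, -6]].
det(H) = (-6)·(-6) − (-2)² = 32.
det(H) > 0 and tr(H) = -12 < 0, so H is negative definite and the point is a local maximum.

local maximum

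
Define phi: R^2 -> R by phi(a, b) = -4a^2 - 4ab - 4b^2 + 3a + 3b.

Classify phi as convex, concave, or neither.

concave

phi is quadratic, so its Hessian is the constant matrix H = [[-8, -4], [-4, -8]].
det(H) = 48, tr(H) = -16.
det(H) > 0 and tr(H) < 0, so H is negative definite everywhere: concave.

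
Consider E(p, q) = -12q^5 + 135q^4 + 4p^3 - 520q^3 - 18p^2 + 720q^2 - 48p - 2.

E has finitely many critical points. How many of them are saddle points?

4

E separates as a function of p plus a function of q, so ∇E=0 decouples.
∂E/∂p = 12(p - 4)(p + 1) = 0 at p ∈ {-1, 4}; ∂E/∂q = -60q(q - 4)(q - 3)(q - 2) = 0 at q ∈ {0, 2, 3, 4}.
The Hessian is diagonal: diag(E_pp, E_qq). Second derivatives: E_pp(-1)=-60, E_pp(4)=60; E_qq(0)=1440, E_qq(2)=-240, E_qq(3)=180, E_qq(4)=-480.
Saddle points occur where the two diagonal entries have opposite signs: (-1, 0), (-1, 3), (4, 2), (4, 4). Count: 4.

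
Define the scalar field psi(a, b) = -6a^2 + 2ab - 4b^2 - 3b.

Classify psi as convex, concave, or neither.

concave

psi is quadratic, so its Hessian is the constant matrix H = [[-12, 2], [2, -8]].
det(H) = 92, tr(H) = -20.
det(H) > 0 and tr(H) < 0, so H is negative definite everywhere: concave.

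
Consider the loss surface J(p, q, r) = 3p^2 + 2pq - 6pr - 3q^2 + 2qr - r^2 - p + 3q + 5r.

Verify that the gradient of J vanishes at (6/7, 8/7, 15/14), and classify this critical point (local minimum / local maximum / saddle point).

∇J = (6p + 2q - 6r - 1, 2p - 6q + 2r + 3, -6p + 2q - 2r + 5); substituting (6/7, 8/7, 15/14) gives ∇J = (0, 0, 0), so (6/7, 8/7, 15/14) is indeed a critical point.
The Hessian is constant: H = [[6, 2, -6], [2, -6, 2], [-6, 2, -2]].
Leading principal minors: Δ₁ = 6, Δ₂ = -40, Δ₃ = 224.
The minors fit neither the all-positive nor the alternating-sign pattern, so H is indefinite: a saddle point.

saddle point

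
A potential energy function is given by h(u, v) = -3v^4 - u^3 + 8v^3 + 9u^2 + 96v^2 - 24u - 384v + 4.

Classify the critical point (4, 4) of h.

The mixed partial ∂²h/∂u∂v is 0, so the Hessian at any point is diag(h_uu, h_vv) = diag(6(-u + 3), 12(-3v^2 + 4v + 16)).
At (4, 4): H = diag(-6, -192).
Both eigenvalues are negative, so H is negative definite: a local maximum.

local maximum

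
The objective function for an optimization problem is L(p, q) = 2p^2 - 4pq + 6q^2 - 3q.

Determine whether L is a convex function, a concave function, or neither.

L is quadratic, so its Hessian is the constant matrix H = [[4, -4], [-4, 12]].
det(H) = 32, tr(H) = 16.
det(H) > 0 and tr(H) > 0, so H is positive definite everywhere: convex.

convex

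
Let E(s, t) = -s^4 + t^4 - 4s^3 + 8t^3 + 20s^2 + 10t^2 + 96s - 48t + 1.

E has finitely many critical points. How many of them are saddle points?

E separates as a function of s plus a function of t, so ∇E=0 decouples.
∂E/∂s = -4(s - 3)(s + 2)(s + 4) = 0 at s ∈ {-4, -2, 3}; ∂E/∂t = 4(t - 1)(t + 3)(t + 4) = 0 at t ∈ {-4, -3, 1}.
The Hessian is diagonal: diag(E_ss, E_tt). Second derivatives: E_ss(-4)=-56, E_ss(-2)=40, E_ss(3)=-140; E_tt(-4)=20, E_tt(-3)=-16, E_tt(1)=80.
Saddle points occur where the two diagonal entries have opposite signs: (-4, -4), (-4, 1), (-2, -3), (3, -4), (3, 1). Count: 5.

5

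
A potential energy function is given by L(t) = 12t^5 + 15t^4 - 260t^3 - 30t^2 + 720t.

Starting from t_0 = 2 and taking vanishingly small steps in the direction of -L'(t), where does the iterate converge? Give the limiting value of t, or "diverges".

3

L'(t) = 60(t - 3)(t - 1)(t + 1)(t + 4), so L'(2) = -1080.
Gradient descent moves in the -L' direction, i.e. t is increasing.
The nearest critical point in that direction is t = 3, where L'' = 3360 > 0 (a local minimum). The iterate converges there.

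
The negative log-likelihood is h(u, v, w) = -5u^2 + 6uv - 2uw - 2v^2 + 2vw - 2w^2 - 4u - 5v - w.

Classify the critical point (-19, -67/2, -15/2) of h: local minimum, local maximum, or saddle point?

local maximum

The Hessian is constant: H = [[-10, 6, -2], [6, -4, 2], [-2, 2, -4]].
Leading principal minors: Δ₁ = -10, Δ₂ = 4, Δ₃ = -8.
The minors alternate sign starting negative (−, +, −), so H is negative definite: a local maximum.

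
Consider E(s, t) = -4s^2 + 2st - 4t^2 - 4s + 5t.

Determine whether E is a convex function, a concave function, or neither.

E is quadratic, so its Hessian is the constant matrix H = [[-8, 2], [2, -8]].
det(H) = 60, tr(H) = -16.
det(H) > 0 and tr(H) < 0, so H is negative definite everywhere: concave.

concave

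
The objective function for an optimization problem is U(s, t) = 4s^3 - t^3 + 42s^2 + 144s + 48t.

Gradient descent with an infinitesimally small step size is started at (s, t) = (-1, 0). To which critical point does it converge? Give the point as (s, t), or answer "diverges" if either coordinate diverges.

(-3, -4)

U is separable, so gradient descent decouples: s follows -∂U/∂s, t follows -∂U/∂t.
∂U/∂s = 12(s + 3)(s + 4); at s=-1 this is 72, so s decreases.
∂U/∂t = -3(t - 4)(t + 4); at t=0 this is 48, so t decreases.
s converges to its nearest critical value -3 (a local min of the s-part); t converges to -4. The iterate converges to (-3, -4).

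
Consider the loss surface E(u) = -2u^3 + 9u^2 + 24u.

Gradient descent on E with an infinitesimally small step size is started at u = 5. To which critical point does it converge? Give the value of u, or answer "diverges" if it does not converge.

diverges

E'(u) = -6(u - 4)(u + 1), so E'(5) = -36.
Gradient descent moves in the -E' direction, i.e. u is increasing.
There is no critical point above u=5, and E' keeps the same sign, so the iterate runs off to +∞.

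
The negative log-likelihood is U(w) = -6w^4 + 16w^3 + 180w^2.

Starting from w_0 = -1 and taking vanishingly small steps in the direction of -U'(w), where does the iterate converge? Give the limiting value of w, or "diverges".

0

U'(w) = -24w(w - 5)(w + 3), so U'(-1) = -288.
Gradient descent moves in the -U' direction, i.e. w is increasing.
The nearest critical point in that direction is w = 0, where U'' = 360 > 0 (a local minimum). The iterate converges there.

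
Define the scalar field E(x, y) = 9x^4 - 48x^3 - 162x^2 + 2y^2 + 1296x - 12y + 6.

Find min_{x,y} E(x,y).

-3333

E(x,y) separates as P(x) + Q(y) + 6, so its minimum is min P + min Q + 6.
P'(x) = 36(x - 4)(x - 3)(x + 3) vanishes at x ∈ {-3, 3, 4}; Q'(y) = 4y - 12 vanishes at y ∈ {3}.
Local minima of P (where P''>0): P(-3)=-3321, P(4)=1824. Local minima of Q: Q(3)=-18.
So the global minimum of E is P(-3) + Q(3) + 6 = -3321 − 18 + 6 = -3333, attained at (-3, 3).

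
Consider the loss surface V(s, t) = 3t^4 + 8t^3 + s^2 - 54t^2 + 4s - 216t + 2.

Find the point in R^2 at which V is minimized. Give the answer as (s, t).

(-2, 3)

V(s,t) separates as P(s) + Q(t) + 2, so its minimum is min P + min Q + 2.
P'(s) = 2s + 4 vanishes at s ∈ {-2}; Q'(t) = 12(t - 3)(t + 2)(t + 3) vanishes at t ∈ {-3, -2, 3}.
Local minima of P (where P''>0): P(-2)=-4. Local minima of Q: Q(-3)=189, Q(3)=-675.
So the global minimum of V is P(-2) + Q(3) + 2 = -4 − 675 + 2 = -677, attained at (-2, 3).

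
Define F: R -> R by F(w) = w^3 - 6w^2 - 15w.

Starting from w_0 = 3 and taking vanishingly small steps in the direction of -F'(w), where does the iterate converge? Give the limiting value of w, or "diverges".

F'(w) = 3(w - 5)(w + 1), so F'(3) = -24.
Gradient descent moves in the -F' direction, i.e. w is increasing.
The nearest critical point in that direction is w = 5, where F'' = 18 > 0 (a local minimum). The iterate converges there.

5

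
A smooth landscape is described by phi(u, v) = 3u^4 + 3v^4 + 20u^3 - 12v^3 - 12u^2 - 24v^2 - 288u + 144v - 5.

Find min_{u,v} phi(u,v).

-661

phi(u,v) separates as P(u) + Q(v) − 5, so its minimum is min P + min Q − 5.
P'(u) = 12(u - 2)(u + 3)(u + 4) vanishes at u ∈ {-4, -3, 2}; Q'(v) = 12(v - 3)(v - 2)(v + 2) vanishes at v ∈ {-2, 2, 3}.
Local minima of P (where P''>0): P(-4)=448, P(2)=-416. Local minima of Q: Q(-2)=-240, Q(3)=135.
So the global minimum of phi is P(2) + Q(-2) − 5 = -416 − 240 − 5 = -661, attained at (2, -2).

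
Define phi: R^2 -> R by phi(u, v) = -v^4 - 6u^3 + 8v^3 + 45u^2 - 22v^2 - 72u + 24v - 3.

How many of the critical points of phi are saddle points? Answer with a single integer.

3

phi separates as a function of u plus a function of v, so ∇phi=0 decouples.
∂phi/∂u = -18(u - 4)(u - 1) = 0 at u ∈ {1, 4}; ∂phi/∂v = -4(v - 3)(v - 2)(v - 1) = 0 at v ∈ {1, 2, 3}.
The Hessian is diagonal: diag(phi_uu, phi_vv). Second derivatives: phi_uu(1)=54, phi_uu(4)=-54; phi_vv(1)=-8, phi_vv(2)=4, phi_vv(3)=-8.
Saddle points occur where the two diagonal entries have opposite signs: (1, 1), (1, 3), (4, 2). Count: 3.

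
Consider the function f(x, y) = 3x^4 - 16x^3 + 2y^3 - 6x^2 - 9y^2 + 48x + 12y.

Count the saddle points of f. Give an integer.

3

f separates as a function of x plus a function of y, so ∇f=0 decouples.
∂f/∂x = 12(x - 4)(x - 1)(x + 1) = 0 at x ∈ {-1, 1, 4}; ∂f/∂y = 6(y - 2)(y - 1) = 0 at y ∈ {1, 2}.
The Hessian is diagonal: diag(f_xx, f_yy). Second derivatives: f_xx(-1)=120, f_xx(1)=-72, f_xx(4)=180; f_yy(1)=-6, f_yy(2)=6.
Saddle points occur where the two diagonal entries have opposite signs: (-1, 1), (1, 2), (4, 1). Count: 3.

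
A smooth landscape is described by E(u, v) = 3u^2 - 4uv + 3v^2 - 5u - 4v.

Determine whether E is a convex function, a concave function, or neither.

E is quadratic, so its Hessian is the constant matrix H = [[6, -4], [-4, 6]].
det(H) = 20, tr(H) = 12.
det(H) > 0 and tr(H) > 0, so H is positive definite everywhere: convex.

convex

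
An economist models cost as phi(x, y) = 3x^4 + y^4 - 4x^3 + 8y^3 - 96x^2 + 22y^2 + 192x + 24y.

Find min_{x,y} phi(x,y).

-1289

phi(x,y) separates as P(x) + Q(y), so its minimum is min P + min Q.
P'(x) = 12(x - 4)(x - 1)(x + 4) vanishes at x ∈ {-4, 1, 4}; Q'(y) = 4(y + 1)(y + 2)(y + 3) vanishes at y ∈ {-3, -2, -1}.
Local minima of P (where P''>0): P(-4)=-1280, P(4)=-256. Local minima of Q: Q(-3)=-9, Q(-1)=-9.
So the global minimum of phi is P(-4) + Q(-3) = -1280 − 9 = -1289, attained at (-4, -3).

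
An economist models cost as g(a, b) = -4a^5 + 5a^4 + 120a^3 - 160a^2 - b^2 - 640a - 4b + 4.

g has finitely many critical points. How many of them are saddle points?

2

g separates as a function of a plus a function of b, so ∇g=0 decouples.
∂g/∂a = -20(a - 4)(a - 2)(a + 1)(a + 4) = 0 at a ∈ {-4, -1, 2, 4}; ∂g/∂b = -2(b + 2) = 0 at b ∈ {-2}.
The Hessian is diagonal: diag(g_aa, g_bb). Second derivatives: g_aa(-4)=2880, g_aa(-1)=-900, g_aa(2)=720, g_aa(4)=-1600; g_bb(-2)=-2.
Saddle points occur where the two diagonal entries have opposite signs: (-4, -2), (2, -2). Count: 2.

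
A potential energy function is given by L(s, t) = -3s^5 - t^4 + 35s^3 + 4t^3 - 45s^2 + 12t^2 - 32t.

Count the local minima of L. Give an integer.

L separates as a function of s plus a function of t, so ∇L=0 decouples.
∂L/∂s = -15s(s - 2)(s - 1)(s + 3) = 0 at s ∈ {-3, 0, 1, 2}; ∂L/∂t = -4(t - 4)(t - 1)(t + 2) = 0 at t ∈ {-2, 1, 4}.
The Hessian is diagonal: diag(L_ss, L_tt). Second derivatives: L_ss(-3)=900, L_ss(0)=-90, L_ss(1)=60, L_ss(2)=-150; L_tt(-2)=-72, L_tt(1)=36, L_tt(4)=-72.
Local minima occur where both diagonal entries positive: (-3, 1), (1, 1). Count: 2.

2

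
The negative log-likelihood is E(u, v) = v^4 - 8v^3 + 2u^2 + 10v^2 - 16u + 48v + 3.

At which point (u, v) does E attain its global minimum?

E(u,v) separates as P(u) + Q(v) + 3, so its minimum is min P + min Q + 3.
P'(u) = 4u - 16 vanishes at u ∈ {4}; Q'(v) = 4(v - 4)(v - 3)(v + 1) vanishes at v ∈ {-1, 3, 4}.
Local minima of P (where P''>0): P(4)=-32. Local minima of Q: Q(-1)=-29, Q(4)=96.
So the global minimum of E is P(4) + Q(-1) + 3 = -32 − 29 + 3 = -58, attained at (4, -1).

(4, -1)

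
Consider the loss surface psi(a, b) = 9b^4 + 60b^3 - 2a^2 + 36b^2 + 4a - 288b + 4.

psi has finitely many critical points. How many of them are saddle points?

2

psi separates as a function of a plus a function of b, so ∇psi=0 decouples.
∂psi/∂a = -4(a - 1) = 0 at a ∈ {1}; ∂psi/∂b = 36(b - 1)(b + 2)(b + 4) = 0 at b ∈ {-4, -2, 1}.
The Hessian is diagonal: diag(psi_aa, psi_bb). Second derivatives: psi_aa(1)=-4; psi_bb(-4)=360, psi_bb(-2)=-216, psi_bb(1)=540.
Saddle points occur where the two diagonal entries have opposite signs: (1, -4), (1, 1). Count: 2.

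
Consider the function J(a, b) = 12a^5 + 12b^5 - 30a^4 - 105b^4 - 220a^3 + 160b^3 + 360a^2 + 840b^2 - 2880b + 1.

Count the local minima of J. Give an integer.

4

J separates as a function of a plus a function of b, so ∇J=0 decouples.
∂J/∂a = 60a(a - 4)(a - 1)(a + 3) = 0 at a ∈ {-3, 0, 1, 4}; ∂J/∂b = 60(b - 4)(b - 3)(b - 2)(b + 2) = 0 at b ∈ {-2, 2, 3, 4}.
The Hessian is diagonal: diag(J_aa, J_bb). Second derivatives: J_aa(-3)=-5040, J_aa(0)=720, J_aa(1)=-720, J_aa(4)=5040; J_bb(-2)=-7200, J_bb(2)=480, J_bb(3)=-300, J_bb(4)=720.
Local minima occur where both diagonal entries positive: (0, 2), (0, 4), (4, 2), (4, 4). Count: 4.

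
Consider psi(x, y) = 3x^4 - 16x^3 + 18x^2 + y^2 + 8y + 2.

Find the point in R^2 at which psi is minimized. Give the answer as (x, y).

(3, -4)

psi(x,y) separates as P(x) + Q(y) + 2, so its minimum is min P + min Q + 2.
P'(x) = 12x(x - 3)(x - 1) vanishes at x ∈ {0, 1, 3}; Q'(y) = 2y + 8 vanishes at y ∈ {-4}.
Local minima of P (where P''>0): P(0)=0, P(3)=-27. Local minima of Q: Q(-4)=-16.
So the global minimum of psi is P(3) + Q(-4) + 2 = -27 − 16 + 2 = -41, attained at (3, -4).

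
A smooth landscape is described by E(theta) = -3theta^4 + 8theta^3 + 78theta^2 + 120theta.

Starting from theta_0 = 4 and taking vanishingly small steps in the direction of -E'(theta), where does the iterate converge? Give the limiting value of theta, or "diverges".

-1

E'(theta) = -12(theta - 5)(theta + 1)(theta + 2), so E'(4) = 360.
Gradient descent moves in the -E' direction, i.e. theta is decreasing.
The nearest critical point in that direction is theta = -1, where E'' = 72 > 0 (a local minimum). The iterate converges there.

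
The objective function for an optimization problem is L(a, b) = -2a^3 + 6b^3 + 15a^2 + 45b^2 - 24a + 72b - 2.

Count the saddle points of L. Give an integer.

L separates as a function of a plus a function of b, so ∇L=0 decouples.
∂L/∂a = -6(a - 4)(a - 1) = 0 at a ∈ {1, 4}; ∂L/∂b = 18(b + 1)(b + 4) = 0 at b ∈ {-4, -1}.
The Hessian is diagonal: diag(L_aa, L_bb). Second derivatives: L_aa(1)=18, L_aa(4)=-18; L_bb(-4)=-54, L_bb(-1)=54.
Saddle points occur where the two diagonal entries have opposite signs: (1, -4), (4, -1). Count: 2.

2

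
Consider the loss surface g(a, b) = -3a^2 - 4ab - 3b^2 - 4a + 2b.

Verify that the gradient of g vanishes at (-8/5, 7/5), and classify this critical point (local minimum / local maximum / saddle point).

∇g = (-6a - 4b - 4, -4a - 6b + 2); substituting (-8/5, 7/5) gives ∇g = (0, 0), so (-8/5, 7/5) is indeed a critical point.
The Hessian of g is constant: H = [[-6, -4], [-4, -6]].
det(H) = (-6)·(-6) − (-4)² = 20.
det(H) > 0 and tr(H) = -12 < 0, so H is negative definite and the point is a local maximum.

local maximum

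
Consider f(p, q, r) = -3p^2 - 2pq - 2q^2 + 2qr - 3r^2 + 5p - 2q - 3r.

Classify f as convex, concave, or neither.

f is quadratic, so its Hessian is the constant matrix H = [[-6, -2, 0], [-2, -4, 2], [0, 2, -6]].
Leading principal minors: -6, 20, -96.
Signs alternate −, +, − ⇒ H ≺ 0 ⇒ concave.

concave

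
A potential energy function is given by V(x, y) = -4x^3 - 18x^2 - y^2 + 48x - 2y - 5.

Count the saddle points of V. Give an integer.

1

V separates as a function of x plus a function of y, so ∇V=0 decouples.
∂V/∂x = -12(x - 1)(x + 4) = 0 at x ∈ {-4, 1}; ∂V/∂y = -2(y + 1) = 0 at y ∈ {-1}.
The Hessian is diagonal: diag(V_xx, V_yy). Second derivatives: V_xx(-4)=60, V_xx(1)=-60; V_yy(-1)=-2.
Saddle points occur where the two diagonal entries have opposite signs: (-4, -1). Count: 1.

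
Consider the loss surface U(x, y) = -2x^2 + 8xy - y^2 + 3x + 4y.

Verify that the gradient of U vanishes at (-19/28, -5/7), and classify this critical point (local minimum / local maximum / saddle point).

saddle point

∇U = (-4x + 8y + 3, 8x - 2y + 4); substituting (-19/28, -5/7) gives ∇U = (0, 0), so (-19/28, -5/7) is indeed a critical point.
The Hessian of U is constant: H = [[-4, 8], [8, -2]].
det(H) = (-4)·(-2) − 8² = -56.
Since det(H) < 0, H is indefinite and the critical point is a saddle point.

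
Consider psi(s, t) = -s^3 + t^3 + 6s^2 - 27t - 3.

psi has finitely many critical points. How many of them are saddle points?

2

psi separates as a function of s plus a function of t, so ∇psi=0 decouples.
∂psi/∂s = -3s(s - 4) = 0 at s ∈ {0, 4}; ∂psi/∂t = 3(t - 3)(t + 3) = 0 at t ∈ {-3, 3}.
The Hessian is diagonal: diag(psi_ss, psi_tt). Second derivatives: psi_ss(0)=12, psi_ss(4)=-12; psi_tt(-3)=-18, psi_tt(3)=18.
Saddle points occur where the two diagonal entries have opposite signs: (0, -3), (4, 3). Count: 2.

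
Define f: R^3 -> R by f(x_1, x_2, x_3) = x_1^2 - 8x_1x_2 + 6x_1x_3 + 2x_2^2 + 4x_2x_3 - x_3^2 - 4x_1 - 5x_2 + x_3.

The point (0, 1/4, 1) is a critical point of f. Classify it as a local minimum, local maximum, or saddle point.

The Hessian is constant: H = [[2, -8, 6], [-8, 4, 4], [6, 4, -2]].
Leading principal minors: Δ₁ = 2, Δ₂ = -56, Δ₃ = -448.
The minors fit neither the all-positive nor the alternating-sign pattern, so H is indefinite: a saddle point.

saddle point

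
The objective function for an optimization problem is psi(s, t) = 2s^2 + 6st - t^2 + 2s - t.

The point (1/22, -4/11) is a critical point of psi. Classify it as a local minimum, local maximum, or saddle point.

The Hessian of psi is constant: H = [[4, 6], [6, -2]].
det(H) = 4·(-2) − 6² = -44.
Since det(H) < 0, H is indefinite and the critical point is a saddle point.

saddle point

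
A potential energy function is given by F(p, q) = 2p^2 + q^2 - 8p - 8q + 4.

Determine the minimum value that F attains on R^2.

-20

F(p,q) separates as A(p) + B(q) + 4, so its minimum is min A + min B + 4.
A'(p) = 4p - 8 vanishes at p ∈ {2}; B'(q) = 2q - 8 vanishes at q ∈ {4}.
Local minima of A (where A''>0): A(2)=-8. Local minima of B: B(4)=-16.
So the global minimum of F is A(2) + B(4) + 4 = -8 − 16 + 4 = -20, attained at (2, 4).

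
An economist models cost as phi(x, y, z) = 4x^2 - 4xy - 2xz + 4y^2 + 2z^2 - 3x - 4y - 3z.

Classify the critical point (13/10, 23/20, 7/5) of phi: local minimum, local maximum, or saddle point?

The Hessian is constant: H = [[8, -4, -2], [-4, 8, 0], [-2, 0, 4]].
Leading principal minors: Δ₁ = 8, Δ₂ = 48, Δ₃ = 160.
All leading minors are positive, so H is positive definite: a local minimum.

local minimum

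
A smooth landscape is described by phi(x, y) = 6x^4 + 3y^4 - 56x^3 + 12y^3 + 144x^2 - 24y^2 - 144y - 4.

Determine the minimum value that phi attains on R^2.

-244

phi(x,y) separates as P(x) + Q(y) − 4, so its minimum is min P + min Q − 4.
P'(x) = 24x(x - 4)(x - 3) vanishes at x ∈ {0, 3, 4}; Q'(y) = 12(y - 2)(y + 2)(y + 3) vanishes at y ∈ {-3, -2, 2}.
Local minima of P (where P''>0): P(0)=0, P(4)=256. Local minima of Q: Q(-3)=135, Q(2)=-240.
So the global minimum of phi is P(0) + Q(2) − 4 = 0 − 240 − 4 = -244, attained at (0, 2).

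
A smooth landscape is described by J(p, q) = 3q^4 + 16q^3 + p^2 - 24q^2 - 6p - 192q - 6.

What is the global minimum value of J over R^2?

-319

J(p,q) separates as A(p) + B(q) − 6, so its minimum is min A + min B − 6.
A'(p) = 2p - 6 vanishes at p ∈ {3}; B'(q) = 12(q - 2)(q + 2)(q + 4) vanishes at q ∈ {-4, -2, 2}.
Local minima of A (where A''>0): A(3)=-9. Local minima of B: B(-4)=128, B(2)=-304.
So the global minimum of J is A(3) + B(2) − 6 = -9 − 304 − 6 = -319, attained at (3, 2).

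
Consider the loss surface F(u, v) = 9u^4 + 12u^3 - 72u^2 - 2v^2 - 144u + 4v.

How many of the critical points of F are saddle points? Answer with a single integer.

F separates as a function of u plus a function of v, so ∇F=0 decouples.
∂F/∂u = 36(u - 2)(u + 1)(u + 2) = 0 at u ∈ {-2, -1, 2}; ∂F/∂v = -4(v - 1) = 0 at v ∈ {1}.
The Hessian is diagonal: diag(F_uu, F_vv). Second derivatives: F_uu(-2)=144, F_uu(-1)=-108, F_uu(2)=432; F_vv(1)=-4.
Saddle points occur where the two diagonal entries have opposite signs: (-2, 1), (2, 1). Count: 2.

2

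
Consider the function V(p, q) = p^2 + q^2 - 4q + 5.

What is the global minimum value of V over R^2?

1

V(p,q) separates as A(p) + B(q) + 5, so its minimum is min A + min B + 5.
A'(p) = 2p vanishes at p ∈ {0}; B'(q) = 2q - 4 vanishes at q ∈ {2}.
Local minima of A (where A''>0): A(0)=0. Local minima of B: B(2)=-4.
So the global minimum of V is A(0) + B(2) + 5 = 0 − 4 + 5 = 1, attained at (0, 2).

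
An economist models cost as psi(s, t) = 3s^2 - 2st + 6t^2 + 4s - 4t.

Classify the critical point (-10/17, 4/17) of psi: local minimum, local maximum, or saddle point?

The Hessian of psi is constant: H = [[6, -2], [-2, 12]].
det(H) = 6·12 − (-2)² = 68.
det(H) > 0 and tr(H) = 18 > 0, so H is positive definite and the point is a local minimum.

local minimum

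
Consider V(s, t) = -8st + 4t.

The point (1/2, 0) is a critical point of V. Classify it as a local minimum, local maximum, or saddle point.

The Hessian of V is constant: H = [[0, -8], [-8, 0]].
det(H) = 0·0 − (-8)² = -64.
Since det(H) < 0, H is indefinite and the critical point is a saddle point.

saddle point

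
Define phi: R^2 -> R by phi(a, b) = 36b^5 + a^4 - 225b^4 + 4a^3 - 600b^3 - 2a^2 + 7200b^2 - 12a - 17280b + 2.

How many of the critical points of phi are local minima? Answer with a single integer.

phi separates as a function of a plus a function of b, so ∇phi=0 decouples.
∂phi/∂a = 4(a - 1)(a + 1)(a + 3) = 0 at a ∈ {-3, -1, 1}; ∂phi/∂b = 180(b - 4)(b - 3)(b - 2)(b + 4) = 0 at b ∈ {-4, 2, 3, 4}.
The Hessian is diagonal: diag(phi_aa, phi_bb). Second derivatives: phi_aa(-3)=32, phi_aa(-1)=-16, phi_aa(1)=32; phi_bb(-4)=-60480, phi_bb(2)=2160, phi_bb(3)=-1260, phi_bb(4)=2880.
Local minima occur where both diagonal entries positive: (-3, 2), (-3, 4), (1, 2), (1, 4). Count: 4.

4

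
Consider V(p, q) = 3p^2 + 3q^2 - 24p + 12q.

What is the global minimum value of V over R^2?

V(p,q) separates as A(p) + B(q), so its minimum is min A + min B.
A'(p) = 6p - 24 vanishes at p ∈ {4}; B'(q) = 6q + 12 vanishes at q ∈ {-2}.
Local minima of A (where A''>0): A(4)=-48. Local minima of B: B(-2)=-12.
So the global minimum of V is A(4) + B(-2) = -48 − 12 = -60, attained at (4, -2).

-60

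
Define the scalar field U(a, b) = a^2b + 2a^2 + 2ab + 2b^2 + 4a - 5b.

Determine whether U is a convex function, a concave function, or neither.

The term a^2b is cubic, so the Hessian is not constant.
∂²U/∂a² = 2b + 4, which takes both signs as b varies (negative for sufficiently negative b). A diagonal entry of the Hessian changing sign means the Hessian is neither positive- nor negative-semidefinite on all of R^2.

neither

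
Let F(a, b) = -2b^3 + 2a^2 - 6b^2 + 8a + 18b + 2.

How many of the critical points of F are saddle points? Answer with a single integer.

1

F separates as a function of a plus a function of b, so ∇F=0 decouples.
∂F/∂a = 4(a + 2) = 0 at a ∈ {-2}; ∂F/∂b = -6(b - 1)(b + 3) = 0 at b ∈ {-3, 1}.
The Hessian is diagonal: diag(F_aa, F_bb). Second derivatives: F_aa(-2)=4; F_bb(-3)=24, F_bb(1)=-24.
Saddle points occur where the two diagonal entries have opposite signs: (-2, 1). Count: 1.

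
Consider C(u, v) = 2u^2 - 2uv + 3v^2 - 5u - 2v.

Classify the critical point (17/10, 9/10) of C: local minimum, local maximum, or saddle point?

local minimum

The Hessian of C is constant: H = [[4, -2], [-2, 6]].
det(H) = 4·6 − (-2)² = 20.
det(H) > 0 and tr(H) = 10 > 0, so H is positive definite and the point is a local minimum.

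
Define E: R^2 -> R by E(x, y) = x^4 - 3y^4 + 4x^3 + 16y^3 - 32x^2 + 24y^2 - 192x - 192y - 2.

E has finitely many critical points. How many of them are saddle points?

5

E separates as a function of x plus a function of y, so ∇E=0 decouples.
∂E/∂x = 4(x - 4)(x + 3)(x + 4) = 0 at x ∈ {-4, -3, 4}; ∂E/∂y = -12(y - 4)(y - 2)(y + 2) = 0 at y ∈ {-2, 2, 4}.
The Hessian is diagonal: diag(E_xx, E_yy). Second derivatives: E_xx(-4)=32, E_xx(-3)=-28, E_xx(4)=224; E_yy(-2)=-288, E_yy(2)=96, E_yy(4)=-144.
Saddle points occur where the two diagonal entries have opposite signs: (-4, -2), (-4, 4), (-3, 2), (4, -2), (4, 4). Count: 5.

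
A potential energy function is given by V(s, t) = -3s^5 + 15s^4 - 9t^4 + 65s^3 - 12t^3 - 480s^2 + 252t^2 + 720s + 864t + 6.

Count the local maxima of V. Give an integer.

V separates as a function of s plus a function of t, so ∇V=0 decouples.
∂V/∂s = -15(s - 4)(s - 3)(s - 1)(s + 4) = 0 at s ∈ {-4, 1, 3, 4}; ∂V/∂t = -36(t - 4)(t + 2)(t + 3) = 0 at t ∈ {-3, -2, 4}.
The Hessian is diagonal: diag(V_ss, V_tt). Second derivatives: V_ss(-4)=4200, V_ss(1)=-450, V_ss(3)=210, V_ss(4)=-360; V_tt(-3)=-252, V_tt(-2)=216, V_tt(4)=-1512.
Local maxima occur where both diagonal entries negative: (1, -3), (1, 4), (4, -3), (4, 4). Count: 4.

4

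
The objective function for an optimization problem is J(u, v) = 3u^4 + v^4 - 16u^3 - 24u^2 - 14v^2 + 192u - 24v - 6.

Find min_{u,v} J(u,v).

-427

J(u,v) separates as P(u) + Q(v) − 6, so its minimum is min P + min Q − 6.
P'(u) = 12(u - 4)(u - 2)(u + 2) vanishes at u ∈ {-2, 2, 4}; Q'(v) = 4(v - 3)(v + 1)(v + 2) vanishes at v ∈ {-2, -1, 3}.
Local minima of P (where P''>0): P(-2)=-304, P(4)=128. Local minima of Q: Q(-2)=8, Q(3)=-117.
So the global minimum of J is P(-2) + Q(3) − 6 = -304 − 117 − 6 = -427, attained at (-2, 3).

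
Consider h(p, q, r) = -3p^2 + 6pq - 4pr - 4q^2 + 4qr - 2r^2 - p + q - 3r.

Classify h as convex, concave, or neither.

concave

h is quadratic, so its Hessian is the constant matrix H = [[-6, 6, -4], [6, -8, 4], [-4, 4, -4]].
Leading principal minors: -6, 12, -16.
Signs alternate −, +, − ⇒ H ≺ 0 ⇒ concave.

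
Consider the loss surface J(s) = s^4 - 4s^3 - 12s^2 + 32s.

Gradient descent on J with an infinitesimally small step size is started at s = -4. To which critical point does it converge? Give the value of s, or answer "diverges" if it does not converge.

J'(s) = 4(s - 4)(s - 1)(s + 2), so J'(-4) = -320.
Gradient descent moves in the -J' direction, i.e. s is increasing.
The nearest critical point in that direction is s = -2, where J'' = 72 > 0 (a local minimum). The iterate converges there.

-2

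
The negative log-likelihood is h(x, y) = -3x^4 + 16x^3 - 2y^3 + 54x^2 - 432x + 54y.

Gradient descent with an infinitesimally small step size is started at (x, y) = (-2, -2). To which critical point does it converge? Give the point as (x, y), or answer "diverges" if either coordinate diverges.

(3, -3)

h is separable, so gradient descent decouples: x follows -∂h/∂x, y follows -∂h/∂y.
∂h/∂x = -12(x - 4)(x - 3)(x + 3); at x=-2 this is -360, so x increases.
∂h/∂y = -6(y - 3)(y + 3); at y=-2 this is 30, so y decreases.
x converges to its nearest critical value 3 (a local min of the x-part); y converges to -3. The iterate converges to (3, -3).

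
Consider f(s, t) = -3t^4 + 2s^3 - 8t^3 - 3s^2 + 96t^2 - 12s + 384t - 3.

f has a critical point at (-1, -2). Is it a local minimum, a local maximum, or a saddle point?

The mixed partial ∂²f/∂s∂t is 0, so the Hessian at any point is diag(f_ss, f_tt) = diag(6(2s - 1), 12(-3t^2 - 4t + 16)).
At (-1, -2): H = diag(-18, 144).
The eigenvalues have opposite signs, so H is indefinite: a saddle point.

saddle point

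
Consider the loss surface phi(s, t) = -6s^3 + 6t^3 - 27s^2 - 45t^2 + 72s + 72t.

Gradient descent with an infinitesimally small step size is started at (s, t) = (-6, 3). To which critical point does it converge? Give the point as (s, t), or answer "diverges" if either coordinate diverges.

(-4, 4)

phi is separable, so gradient descent decouples: s follows -∂phi/∂s, t follows -∂phi/∂t.
∂phi/∂s = -18(s - 1)(s + 4); at s=-6 this is -252, so s increases.
∂phi/∂t = 18(t - 4)(t - 1); at t=3 this is -36, so t increases.
s converges to its nearest critical value -4 (a local min of the s-part); t converges to 4. The iterate converges to (-4, 4).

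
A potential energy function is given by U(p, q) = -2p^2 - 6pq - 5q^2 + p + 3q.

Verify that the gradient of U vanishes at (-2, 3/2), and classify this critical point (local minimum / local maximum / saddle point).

∇U = (-4p - 6q + 1, -6p - 10q + 3); substituting (-2, 3/2) gives ∇U = (0, 0), so (-2, 3/2) is indeed a critical point.
The Hessian of U is constant: H = [[-4, -6], [-6, -10]].
det(H) = (-4)·(-10) − (-6)² = 4.
det(H) > 0 and tr(H) = -14 < 0, so H is negative definite and the point is a local maximum.

local maximum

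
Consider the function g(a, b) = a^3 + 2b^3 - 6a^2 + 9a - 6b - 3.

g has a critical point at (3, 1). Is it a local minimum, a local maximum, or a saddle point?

local minimum

The mixed partial ∂²g/∂a∂b is 0, so the Hessian at any point is diag(g_aa, g_bb) = diag(6(a - 2), 12b).
At (3, 1): H = diag(6, 12).
Both eigenvalues are positive, so H is positive definite: a local minimum.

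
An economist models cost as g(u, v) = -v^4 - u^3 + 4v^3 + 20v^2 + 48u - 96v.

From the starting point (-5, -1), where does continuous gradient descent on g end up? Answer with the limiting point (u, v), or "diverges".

g is separable, so gradient descent decouples: u follows -∂g/∂u, v follows -∂g/∂v.
∂g/∂u = -3(u - 4)(u + 4); at u=-5 this is -27, so u increases.
∂g/∂v = -4(v - 4)(v - 2)(v + 3); at v=-1 this is -120, so v increases.
u converges to its nearest critical value -4 (a local min of the u-part); v converges to 2. The iterate converges to (-4, 2).

(-4, 2)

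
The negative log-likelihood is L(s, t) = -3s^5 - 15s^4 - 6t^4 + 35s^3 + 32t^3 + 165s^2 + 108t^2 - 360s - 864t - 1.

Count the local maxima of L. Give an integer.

4

L separates as a function of s plus a function of t, so ∇L=0 decouples.
∂L/∂s = -15(s - 2)(s - 1)(s + 3)(s + 4) = 0 at s ∈ {-4, -3, 1, 2}; ∂L/∂t = -24(t - 4)(t - 3)(t + 3) = 0 at t ∈ {-3, 3, 4}.
The Hessian is diagonal: diag(L_ss, L_tt). Second derivatives: L_ss(-4)=450, L_ss(-3)=-300, L_ss(1)=300, L_ss(2)=-450; L_tt(-3)=-1008, L_tt(3)=144, L_tt(4)=-168.
Local maxima occur where both diagonal entries negative: (-3, -3), (-3, 4), (2, -3), (2, 4). Count: 4.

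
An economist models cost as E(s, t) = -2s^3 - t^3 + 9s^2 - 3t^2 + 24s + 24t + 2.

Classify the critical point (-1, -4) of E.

local minimum

The mixed partial ∂²E/∂s∂t is 0, so the Hessian at any point is diag(E_ss, E_tt) = diag(6(-2s + 3), -6(t + 1)).
At (-1, -4): H = diag(30, 18).
Both eigenvalues are positive, so H is positive definite: a local minimum.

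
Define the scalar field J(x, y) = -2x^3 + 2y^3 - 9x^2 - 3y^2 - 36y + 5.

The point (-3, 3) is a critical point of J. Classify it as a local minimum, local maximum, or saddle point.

The mixed partial ∂²J/∂x∂y is 0, so the Hessian at any point is diag(J_xx, J_yy) = diag(-6(2x + 3), 6(2y - 1)).
At (-3, 3): H = diag(18, 30).
Both eigenvalues are positive, so H is positive definite: a local minimum.

local minimum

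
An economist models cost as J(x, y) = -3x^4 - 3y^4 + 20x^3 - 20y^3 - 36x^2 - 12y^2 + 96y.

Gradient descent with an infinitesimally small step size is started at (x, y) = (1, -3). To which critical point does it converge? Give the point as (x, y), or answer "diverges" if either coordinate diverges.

J is separable, so gradient descent decouples: x follows -∂J/∂x, y follows -∂J/∂y.
∂J/∂x = -12x(x - 3)(x - 2); at x=1 this is -24, so x increases.
∂J/∂y = -12(y - 1)(y + 2)(y + 4); at y=-3 this is -48, so y increases.
x converges to its nearest critical value 2 (a local min of the x-part); y converges to -2. The iterate converges to (2, -2).

(2, -2)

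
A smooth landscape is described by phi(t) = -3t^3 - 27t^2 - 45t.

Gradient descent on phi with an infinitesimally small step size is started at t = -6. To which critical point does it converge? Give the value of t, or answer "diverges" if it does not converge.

-5

phi'(t) = -9(t + 1)(t + 5), so phi'(-6) = -45.
Gradient descent moves in the -phi' direction, i.e. t is increasing.
The nearest critical point in that direction is t = -5, where phi'' = 36 > 0 (a local minimum). The iterate converges there.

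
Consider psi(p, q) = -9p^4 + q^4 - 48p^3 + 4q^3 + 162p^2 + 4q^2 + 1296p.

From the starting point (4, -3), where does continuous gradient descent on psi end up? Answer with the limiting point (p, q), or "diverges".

diverges

psi is separable, so gradient descent decouples: p follows -∂psi/∂p, q follows -∂psi/∂q.
∂psi/∂p = -36(p - 3)(p + 3)(p + 4); at p=4 this is -2016, so p increases.
∂psi/∂q = 4q(q + 1)(q + 2); at q=-3 this is -24, so q increases.
The p-coordinate has no critical point in that direction and runs off to infinity.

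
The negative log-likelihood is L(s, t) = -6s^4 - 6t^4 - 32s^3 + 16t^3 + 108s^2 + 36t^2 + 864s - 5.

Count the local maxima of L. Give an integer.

L separates as a function of s plus a function of t, so ∇L=0 decouples.
∂L/∂s = -24(s - 3)(s + 3)(s + 4) = 0 at s ∈ {-4, -3, 3}; ∂L/∂t = -24t(t - 3)(t + 1) = 0 at t ∈ {-1, 0, 3}.
The Hessian is diagonal: diag(L_ss, L_tt). Second derivatives: L_ss(-4)=-168, L_ss(-3)=144, L_ss(3)=-1008; L_tt(-1)=-96, L_tt(0)=72, L_tt(3)=-288.
Local maxima occur where both diagonal entries negative: (-4, -1), (-4, 3), (3, -1), (3, 3). Count: 4.

4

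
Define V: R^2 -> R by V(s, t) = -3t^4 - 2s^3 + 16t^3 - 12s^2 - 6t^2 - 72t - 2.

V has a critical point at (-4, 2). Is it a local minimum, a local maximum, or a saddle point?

The mixed partial ∂²V/∂s∂t is 0, so the Hessian at any point is diag(V_ss, V_tt) = diag(-12(s + 2), 12(-3t^2 + 8t - 1)).
At (-4, 2): H = diag(24, 36).
Both eigenvalues are positive, so H is positive definite: a local minimum.

local minimum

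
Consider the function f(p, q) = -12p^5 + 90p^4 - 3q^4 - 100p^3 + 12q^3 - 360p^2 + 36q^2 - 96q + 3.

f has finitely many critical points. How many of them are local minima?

2

f separates as a function of p plus a function of q, so ∇f=0 decouples.
∂f/∂p = -60p(p - 4)(p - 3)(p + 1) = 0 at p ∈ {-1, 0, 3, 4}; ∂f/∂q = -12(q - 4)(q - 1)(q + 2) = 0 at q ∈ {-2, 1, 4}.
The Hessian is diagonal: diag(f_pp, f_qq). Second derivatives: f_pp(-1)=1200, f_pp(0)=-720, f_pp(3)=720, f_pp(4)=-1200; f_qq(-2)=-216, f_qq(1)=108, f_qq(4)=-216.
Local minima occur where both diagonal entries positive: (-1, 1), (3, 1). Count: 2.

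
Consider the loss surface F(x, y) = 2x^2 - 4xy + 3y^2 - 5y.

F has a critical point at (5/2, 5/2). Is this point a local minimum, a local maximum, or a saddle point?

local minimum

The Hessian of F is constant: H = [[4, -4], [-4, 6]].
det(H) = 4·6 − (-4)² = 8.
det(H) > 0 and tr(H) = 10 > 0, so H is positive definite and the point is a local minimum.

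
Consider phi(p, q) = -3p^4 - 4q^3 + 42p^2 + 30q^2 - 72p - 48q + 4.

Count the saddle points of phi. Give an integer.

3

phi separates as a function of p plus a function of q, so ∇phi=0 decouples.
∂phi/∂p = -12(p - 2)(p - 1)(p + 3) = 0 at p ∈ {-3, 1, 2}; ∂phi/∂q = -12(q - 4)(q - 1) = 0 at q ∈ {1, 4}.
The Hessian is diagonal: diag(phi_pp, phi_qq). Second derivatives: phi_pp(-3)=-240, phi_pp(1)=48, phi_pp(2)=-60; phi_qq(1)=36, phi_qq(4)=-36.
Saddle points occur where the two diagonal entries have opposite signs: (-3, 1), (1, 4), (2, 1). Count: 3.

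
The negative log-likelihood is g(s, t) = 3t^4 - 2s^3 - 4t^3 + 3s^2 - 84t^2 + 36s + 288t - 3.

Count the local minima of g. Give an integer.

2

g separates as a function of s plus a function of t, so ∇g=0 decouples.
∂g/∂s = -6(s - 3)(s + 2) = 0 at s ∈ {-2, 3}; ∂g/∂t = 12(t - 3)(t - 2)(t + 4) = 0 at t ∈ {-4, 2, 3}.
The Hessian is diagonal: diag(g_ss, g_tt). Second derivatives: g_ss(-2)=30, g_ss(3)=-30; g_tt(-4)=504, g_tt(2)=-72, g_tt(3)=84.
Local minima occur where both diagonal entries positive: (-2, -4), (-2, 3). Count: 2.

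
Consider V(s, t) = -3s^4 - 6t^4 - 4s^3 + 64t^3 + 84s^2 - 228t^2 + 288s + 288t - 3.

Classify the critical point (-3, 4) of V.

The mixed partial ∂²V/∂s∂t is 0, so the Hessian at any point is diag(V_ss, V_tt) = diag(12(-3s^2 - 2s + 14), 24(-3t^2 + 16t - 19)).
At (-3, 4): H = diag(-84, -72).
Both eigenvalues are negative, so H is negative definite: a local maximum.

local maximum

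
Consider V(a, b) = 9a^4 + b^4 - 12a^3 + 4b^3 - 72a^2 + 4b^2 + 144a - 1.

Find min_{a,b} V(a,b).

-337

V(a,b) separates as P(a) + Q(b) − 1, so its minimum is min P + min Q − 1.
P'(a) = 36(a - 2)(a - 1)(a + 2) vanishes at a ∈ {-2, 1, 2}; Q'(b) = 4b(b + 1)(b + 2) vanishes at b ∈ {-2, -1, 0}.
Local minima of P (where P''>0): P(-2)=-336, P(2)=48. Local minima of Q: Q(-2)=0, Q(0)=0.
So the global minimum of V is P(-2) + Q(-2) − 1 = -336 + 0 − 1 = -337, attained at (-2, -2).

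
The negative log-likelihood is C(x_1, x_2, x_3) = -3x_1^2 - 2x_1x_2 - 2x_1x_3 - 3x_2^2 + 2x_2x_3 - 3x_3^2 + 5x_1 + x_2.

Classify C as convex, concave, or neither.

C is quadratic, so its Hessian is the constant matrix H = [[-6, -2, -2], [-2, -6, 2], [-2, 2, -6]].
Leading principal minors: -6, 32, -128.
Signs alternate −, +, − ⇒ H ≺ 0 ⇒ concave.

concave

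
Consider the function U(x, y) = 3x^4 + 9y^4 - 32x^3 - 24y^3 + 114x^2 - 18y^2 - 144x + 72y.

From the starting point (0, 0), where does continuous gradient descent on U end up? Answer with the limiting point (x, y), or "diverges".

(1, -1)

U is separable, so gradient descent decouples: x follows -∂U/∂x, y follows -∂U/∂y.
∂U/∂x = 12(x - 4)(x - 3)(x - 1); at x=0 this is -144, so x increases.
∂U/∂y = 36(y - 2)(y - 1)(y + 1); at y=0 this is 72, so y decreases.
x converges to its nearest critical value 1 (a local min of the x-part); y converges to -1. The iterate converges to (1, -1).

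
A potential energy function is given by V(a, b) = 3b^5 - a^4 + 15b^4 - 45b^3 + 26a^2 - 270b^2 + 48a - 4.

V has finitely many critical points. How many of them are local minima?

V separates as a function of a plus a function of b, so ∇V=0 decouples.
∂V/∂a = -4(a - 4)(a + 1)(a + 3) = 0 at a ∈ {-3, -1, 4}; ∂V/∂b = 15b(b - 3)(b + 3)(b + 4) = 0 at b ∈ {-4, -3, 0, 3}.
The Hessian is diagonal: diag(V_aa, V_bb). Second derivatives: V_aa(-3)=-56, V_aa(-1)=40, V_aa(4)=-140; V_bb(-4)=-420, V_bb(-3)=270, V_bb(0)=-540, V_bb(3)=1890.
Local minima occur where both diagonal entries positive: (-1, -3), (-1, 3). Count: 2.

2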